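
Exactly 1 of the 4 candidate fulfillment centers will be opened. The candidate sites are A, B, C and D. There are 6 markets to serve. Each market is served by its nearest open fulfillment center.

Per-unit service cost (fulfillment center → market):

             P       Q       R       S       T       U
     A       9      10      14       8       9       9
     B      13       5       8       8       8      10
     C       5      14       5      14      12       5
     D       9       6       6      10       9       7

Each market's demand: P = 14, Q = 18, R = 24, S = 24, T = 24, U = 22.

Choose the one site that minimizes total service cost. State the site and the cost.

Choose D only; total service cost 988.

With exactly 1 open, each market uses its cheapest among the chosen.
{D}: P→D 9·14=126, Q→D 6·18=108, R→D 6·24=144, S→D 10·24=240, T→D 9·24=216, U→D 7·22=154. Service cost 988.
{B}: service cost 1068
{C}: service cost 1176
Among all 4 size-1 choices, {D} is lowest.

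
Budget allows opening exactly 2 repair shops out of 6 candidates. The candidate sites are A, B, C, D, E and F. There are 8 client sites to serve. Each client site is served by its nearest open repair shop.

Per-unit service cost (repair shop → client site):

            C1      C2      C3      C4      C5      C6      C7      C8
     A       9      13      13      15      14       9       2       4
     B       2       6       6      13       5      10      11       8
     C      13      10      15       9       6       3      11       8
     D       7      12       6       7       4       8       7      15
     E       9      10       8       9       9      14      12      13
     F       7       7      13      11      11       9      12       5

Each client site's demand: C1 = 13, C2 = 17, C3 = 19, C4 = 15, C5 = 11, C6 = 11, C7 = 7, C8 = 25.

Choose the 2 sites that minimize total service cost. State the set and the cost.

With exactly 2 open, each client site uses its cheapest among the chosen.
{A, B}: C1→B 2·13=26, C2→B 6·17=102, C3→B 6·19=114, C4→B 13·15=195, C5→B 5·11=55, C6→A 9·11=99, C7→A 2·7=14, C8→A 4·25=100. Service cost 705.
{B, D}: service cost 728
{D, F}: service cost 735
Among all 15 size-2 choices, {A, B} is lowest.

Choose A and B; total service cost 705.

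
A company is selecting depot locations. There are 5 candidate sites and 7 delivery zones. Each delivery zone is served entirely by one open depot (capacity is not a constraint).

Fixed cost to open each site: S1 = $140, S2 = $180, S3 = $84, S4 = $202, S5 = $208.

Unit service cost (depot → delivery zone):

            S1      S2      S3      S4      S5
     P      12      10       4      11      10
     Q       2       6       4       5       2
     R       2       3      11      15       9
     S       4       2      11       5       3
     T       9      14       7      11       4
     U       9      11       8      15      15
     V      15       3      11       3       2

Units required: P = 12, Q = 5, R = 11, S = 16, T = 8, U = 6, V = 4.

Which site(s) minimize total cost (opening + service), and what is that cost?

Open S2 and S3; minimum total cost 513.

For any fixed open set, each delivery zone goes to its cheapest open site; total = fixed + service.
{S2, S3}: P→S3 4·12=48, Q→S3 4·5=20, R→S2 3·11=33, S→S2 2·16=32, T→S3 7·8=56, U→S3 8·6=48, V→S2 3·4=12. Service 249; fixed 264; total 513.
{S1, S3}: service 292 + fixed 224 = 516
{S1}: service 426 + fixed 140 = 566
{S1, S2, S3, S4, S5}: P→S3 4·12=48, Q→S1 2·5=10, R→S1 2·11=22, S→S2 2·16=32, T→S5 4·8=32, U→S3 8·6=48, V→S5 2·4=8. Service 200; fixed 814; total 1014.
No other subset beats 513.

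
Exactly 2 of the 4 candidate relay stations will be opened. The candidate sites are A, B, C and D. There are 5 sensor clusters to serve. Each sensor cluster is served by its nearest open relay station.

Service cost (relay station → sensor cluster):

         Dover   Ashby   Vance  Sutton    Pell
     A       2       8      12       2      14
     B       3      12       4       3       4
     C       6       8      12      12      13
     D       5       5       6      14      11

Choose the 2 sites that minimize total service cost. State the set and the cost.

With exactly 2 open, each sensor cluster uses its cheapest among the chosen.
{B, D}: Dover→B 3, Ashby→D 5, Vance→B 4, Sutton→B 3, Pell→B 4. Service cost 19.
{A, B}: service cost 20
{B, C}: service cost 22
Among all 6 size-2 choices, {B, D} is lowest.

Choose B and D; total service cost 19.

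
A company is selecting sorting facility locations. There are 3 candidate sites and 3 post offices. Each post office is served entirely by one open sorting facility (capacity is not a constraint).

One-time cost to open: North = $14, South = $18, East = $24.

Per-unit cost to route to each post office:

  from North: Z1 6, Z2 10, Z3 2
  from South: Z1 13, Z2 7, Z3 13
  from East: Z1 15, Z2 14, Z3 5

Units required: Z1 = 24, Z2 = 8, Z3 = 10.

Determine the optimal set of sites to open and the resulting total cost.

For any fixed open set, each post office goes to its cheapest open site; total = fixed + service.
{North, South}: Z1→North 6·24=144, Z2→South 7·8=56, Z3→North 2·10=20. Service 220; fixed 32; total 252.
{North}: Z1→North 6·24=144, Z2→North 10·8=80, Z3→North 2·10=20. Service 244; fixed 14; total 258.
{North, South, East}: Z1→North 6·24=144, Z2→South 7·8=56, Z3→North 2·10=20. Service 220; fixed 56; total 276.
No other subset beats 252.

Open North and South; minimum total cost 252.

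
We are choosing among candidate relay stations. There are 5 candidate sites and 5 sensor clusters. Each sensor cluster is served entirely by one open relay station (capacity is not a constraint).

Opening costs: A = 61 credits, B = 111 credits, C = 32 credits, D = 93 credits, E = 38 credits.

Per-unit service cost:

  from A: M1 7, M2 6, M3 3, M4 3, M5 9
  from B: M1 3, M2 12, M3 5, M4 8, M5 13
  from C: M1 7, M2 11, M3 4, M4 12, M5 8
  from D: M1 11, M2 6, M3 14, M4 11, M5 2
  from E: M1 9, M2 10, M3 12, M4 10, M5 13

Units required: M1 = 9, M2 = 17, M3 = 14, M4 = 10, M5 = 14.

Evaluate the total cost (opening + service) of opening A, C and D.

Each sensor cluster is assigned to its cheapest site among the open ones.
{A, C, D}: M1→A 7·9=63, M2→A 6·17=102, M3→A 3·14=42, M4→A 3·10=30, M5→D 2·14=28. Service 265; fixed 186; total 451.

Total cost: 451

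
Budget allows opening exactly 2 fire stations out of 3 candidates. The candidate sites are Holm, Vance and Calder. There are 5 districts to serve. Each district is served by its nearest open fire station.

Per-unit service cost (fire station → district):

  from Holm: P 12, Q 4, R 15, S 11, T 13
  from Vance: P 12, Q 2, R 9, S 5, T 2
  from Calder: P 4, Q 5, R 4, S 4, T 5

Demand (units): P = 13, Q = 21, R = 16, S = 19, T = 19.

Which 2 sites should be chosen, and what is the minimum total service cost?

Choose Vance and Calder; total service cost 272.

With exactly 2 open, each district uses its cheapest among the chosen.
{Vance, Calder}: P→Calder 4·13=52, Q→Vance 2·21=42, R→Calder 4·16=64, S→Calder 4·19=76, T→Vance 2·19=38. Service cost 272.
{Holm, Calder}: service cost 371
{Holm, Vance}: service cost 475
Among all 3 size-2 choices, {Vance, Calder} is lowest.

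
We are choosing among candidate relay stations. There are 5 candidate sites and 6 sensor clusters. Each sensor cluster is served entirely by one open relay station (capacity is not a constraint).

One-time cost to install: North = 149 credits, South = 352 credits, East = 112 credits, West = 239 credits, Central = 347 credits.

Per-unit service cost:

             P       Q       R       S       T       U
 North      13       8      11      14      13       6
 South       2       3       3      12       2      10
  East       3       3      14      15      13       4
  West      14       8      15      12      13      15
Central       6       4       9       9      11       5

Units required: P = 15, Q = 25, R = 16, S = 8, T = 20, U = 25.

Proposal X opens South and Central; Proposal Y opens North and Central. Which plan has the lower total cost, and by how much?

Proposal X: {South, Central}: P→South 2·15=30, Q→South 3·25=75, R→South 3·16=48, S→Central 9·8=72, T→South 2·20=40, U→Central 5·25=125. Service 390; fixed 699; total 1089.
Proposal Y: {North, Central}: P→Central 6·15=90, Q→Central 4·25=100, R→Central 9·16=144, S→Central 9·8=72, T→Central 11·20=220, U→Central 5·25=125. Service 751; fixed 496; total 1247.
Difference: |1089 − 1247| = 158.

Proposal X is cheaper by 158.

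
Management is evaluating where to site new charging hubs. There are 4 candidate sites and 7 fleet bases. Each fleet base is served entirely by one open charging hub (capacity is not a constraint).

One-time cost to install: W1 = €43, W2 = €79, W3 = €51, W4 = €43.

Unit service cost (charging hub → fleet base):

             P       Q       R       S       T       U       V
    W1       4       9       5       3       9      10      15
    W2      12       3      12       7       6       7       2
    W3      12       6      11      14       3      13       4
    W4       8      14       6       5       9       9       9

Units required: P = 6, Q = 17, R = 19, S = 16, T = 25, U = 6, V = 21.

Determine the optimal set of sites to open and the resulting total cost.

For any fixed open set, each fleet base goes to its cheapest open site; total = fixed + service.
{W1, W2, W3}: P→W1 4·6=24, Q→W2 3·17=51, R→W1 5·19=95, S→W1 3·16=48, T→W3 3·25=75, U→W2 7·6=42, V→W2 2·21=42. Service 377; fixed 173; total 550.
{W1, W2}: service 452 + fixed 122 = 574
{W1, W3}: P→W1 4·6=24, Q→W3 6·17=102, R→W1 5·19=95, S→W1 3·16=48, T→W3 3·25=75, U→W1 10·6=60, V→W3 4·21=84. Service 488; fixed 94; total 582.
{W1, W2, W3, W4}: service 377 + fixed 216 = 593
No other subset beats 550.

Open W1, W2 and W3; minimum total cost 550.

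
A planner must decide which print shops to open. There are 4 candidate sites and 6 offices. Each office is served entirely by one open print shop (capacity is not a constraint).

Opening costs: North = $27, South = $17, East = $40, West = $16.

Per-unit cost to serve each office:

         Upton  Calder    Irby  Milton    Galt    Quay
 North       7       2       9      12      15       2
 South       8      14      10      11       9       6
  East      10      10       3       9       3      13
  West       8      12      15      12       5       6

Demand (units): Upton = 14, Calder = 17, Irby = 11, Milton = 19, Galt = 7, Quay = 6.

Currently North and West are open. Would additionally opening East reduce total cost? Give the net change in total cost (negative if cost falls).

Yes — net change −97 (cost falls by 97).

Current service cost with {North, West}: 506.
Adding East: each office re-picks its cheapest; new service cost 369, saving 137.
Extra fixed cost: 40. Net change = 40 − 137 = -97.
(Totals: 549 → 452.)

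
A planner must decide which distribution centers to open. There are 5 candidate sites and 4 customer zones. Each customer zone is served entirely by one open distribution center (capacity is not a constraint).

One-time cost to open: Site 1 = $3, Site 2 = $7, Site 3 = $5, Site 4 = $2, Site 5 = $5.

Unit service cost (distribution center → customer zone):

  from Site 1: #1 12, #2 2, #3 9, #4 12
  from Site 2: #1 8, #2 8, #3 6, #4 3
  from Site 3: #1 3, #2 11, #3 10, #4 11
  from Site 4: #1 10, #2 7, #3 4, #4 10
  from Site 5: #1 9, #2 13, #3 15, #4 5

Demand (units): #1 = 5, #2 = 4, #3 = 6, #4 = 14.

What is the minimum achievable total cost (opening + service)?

Minimum total cost: 106

For any fixed open set, each customer zone goes to its cheapest open site; total = fixed + service.
{Site 1, Site 2, Site 3, Site 4}: #1→Site 3 3·5=15, #2→Site 1 2·4=8, #3→Site 4 4·6=24, #4→Site 2 3·14=42. Service 89; fixed 17; total 106.
{Site 1, Site 2, Site 3, Site 4, Site 5}: service 89 + fixed 22 = 111
{Site 1, Site 2, Site 3}: #1→Site 3 3·5=15, #2→Site 1 2·4=8, #3→Site 2 6·6=36, #4→Site 2 3·14=42. Service 101; fixed 15; total 116.
{Site 4}: service 242 + fixed 2 = 244
No other subset beats 106.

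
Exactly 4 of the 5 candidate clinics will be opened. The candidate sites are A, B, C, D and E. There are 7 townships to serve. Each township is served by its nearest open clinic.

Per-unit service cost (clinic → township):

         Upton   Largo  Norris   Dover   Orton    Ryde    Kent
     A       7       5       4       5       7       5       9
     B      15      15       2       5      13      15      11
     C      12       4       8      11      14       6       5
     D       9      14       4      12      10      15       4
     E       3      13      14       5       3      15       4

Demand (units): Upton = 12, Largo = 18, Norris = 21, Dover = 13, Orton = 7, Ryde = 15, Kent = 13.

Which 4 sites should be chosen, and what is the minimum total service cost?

Choose A, B, C and E; total service cost 363.

With exactly 4 open, each township uses its cheapest among the chosen.
{A, B, C, E}: Upton→E 3·12=36, Largo→C 4·18=72, Norris→B 2·21=42, Dover→A 5·13=65, Orton→E 3·7=21, Ryde→A 5·15=75, Kent→E 4·13=52. Service cost 363.
{B, C, D, E}: service cost 378
{A, B, D, E}: service cost 381
Among all 5 size-4 choices, {A, B, C, E} is lowest.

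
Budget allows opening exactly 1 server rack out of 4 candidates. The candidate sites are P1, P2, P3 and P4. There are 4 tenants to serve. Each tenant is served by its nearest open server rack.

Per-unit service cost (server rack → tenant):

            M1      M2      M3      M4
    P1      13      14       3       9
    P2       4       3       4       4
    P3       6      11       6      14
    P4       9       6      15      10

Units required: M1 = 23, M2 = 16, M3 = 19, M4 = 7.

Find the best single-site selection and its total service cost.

With exactly 1 open, each tenant uses its cheapest among the chosen.
{P2}: M1→P2 4·23=92, M2→P2 3·16=48, M3→P2 4·19=76, M4→P2 4·7=28. Service cost 244.
{P3}: service cost 526
{P1}: service cost 643
Among all 4 size-1 choices, {P2} is lowest.

Choose P2 only; total service cost 244.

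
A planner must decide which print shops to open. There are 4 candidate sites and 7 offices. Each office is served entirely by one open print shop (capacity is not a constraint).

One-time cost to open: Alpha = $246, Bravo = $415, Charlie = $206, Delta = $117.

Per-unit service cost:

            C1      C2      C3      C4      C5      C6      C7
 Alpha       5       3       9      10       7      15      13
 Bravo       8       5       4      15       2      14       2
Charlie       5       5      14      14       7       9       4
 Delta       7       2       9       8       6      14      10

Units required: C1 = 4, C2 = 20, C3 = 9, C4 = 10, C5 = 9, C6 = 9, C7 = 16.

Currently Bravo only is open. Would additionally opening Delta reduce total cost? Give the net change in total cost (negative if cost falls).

Current service cost with {Bravo}: 494.
Adding Delta: each office re-picks its cheapest; new service cost 360, saving 134.
Extra fixed cost: 117. Net change = 117 − 134 = -17.
(Totals: 909 → 892.)

Yes — net change −17 (cost falls by 17).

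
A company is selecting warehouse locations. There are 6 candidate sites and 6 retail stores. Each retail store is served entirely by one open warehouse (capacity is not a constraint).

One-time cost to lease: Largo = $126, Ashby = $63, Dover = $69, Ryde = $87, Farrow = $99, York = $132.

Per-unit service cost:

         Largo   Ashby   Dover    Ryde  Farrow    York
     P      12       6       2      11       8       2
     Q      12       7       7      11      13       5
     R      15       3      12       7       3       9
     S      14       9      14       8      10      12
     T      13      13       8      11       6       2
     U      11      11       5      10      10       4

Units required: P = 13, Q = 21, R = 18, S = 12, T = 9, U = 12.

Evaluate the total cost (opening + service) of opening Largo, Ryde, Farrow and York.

Total cost: 791

Each retail store is assigned to its cheapest site among the open ones.
{Largo, Ryde, Farrow, York}: P→York 2·13=26, Q→York 5·21=105, R→Farrow 3·18=54, S→Ryde 8·12=96, T→York 2·9=18, U→York 4·12=48. Service 347; fixed 444; total 791.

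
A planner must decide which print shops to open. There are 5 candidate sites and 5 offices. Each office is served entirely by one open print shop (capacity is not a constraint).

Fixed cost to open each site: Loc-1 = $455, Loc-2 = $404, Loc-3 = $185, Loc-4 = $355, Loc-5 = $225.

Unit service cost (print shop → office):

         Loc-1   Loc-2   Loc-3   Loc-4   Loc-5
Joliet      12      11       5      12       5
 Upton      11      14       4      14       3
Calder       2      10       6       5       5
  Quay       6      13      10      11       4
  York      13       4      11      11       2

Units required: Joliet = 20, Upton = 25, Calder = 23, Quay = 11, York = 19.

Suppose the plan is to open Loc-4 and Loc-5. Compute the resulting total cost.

Total cost: 952

Each office is assigned to its cheapest site among the open ones.
{Loc-4, Loc-5}: Joliet→Loc-5 5·20=100, Upton→Loc-5 3·25=75, Calder→Loc-4 5·23=115, Quay→Loc-5 4·11=44, York→Loc-5 2·19=38. Service 372; fixed 580; total 952.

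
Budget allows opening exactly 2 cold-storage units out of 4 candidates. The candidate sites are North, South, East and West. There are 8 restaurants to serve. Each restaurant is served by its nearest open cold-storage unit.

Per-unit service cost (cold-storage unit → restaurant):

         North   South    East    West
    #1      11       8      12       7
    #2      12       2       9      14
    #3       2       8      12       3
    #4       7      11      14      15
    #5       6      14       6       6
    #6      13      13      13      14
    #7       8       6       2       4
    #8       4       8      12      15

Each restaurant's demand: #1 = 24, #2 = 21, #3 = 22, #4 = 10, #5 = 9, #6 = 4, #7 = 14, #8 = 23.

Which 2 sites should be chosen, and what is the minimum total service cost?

With exactly 2 open, each restaurant uses its cheapest among the chosen.
{North, South}: #1→South 8·24=192, #2→South 2·21=42, #3→North 2·22=44, #4→North 7·10=70, #5→North 6·9=54, #6→North 13·4=52, #7→South 6·14=84, #8→North 4·23=92. Service cost 630.
{South, West}: service cost 732
{North, West}: service cost 788
Among all 6 size-2 choices, {North, South} is lowest.

Choose North and South; total service cost 630.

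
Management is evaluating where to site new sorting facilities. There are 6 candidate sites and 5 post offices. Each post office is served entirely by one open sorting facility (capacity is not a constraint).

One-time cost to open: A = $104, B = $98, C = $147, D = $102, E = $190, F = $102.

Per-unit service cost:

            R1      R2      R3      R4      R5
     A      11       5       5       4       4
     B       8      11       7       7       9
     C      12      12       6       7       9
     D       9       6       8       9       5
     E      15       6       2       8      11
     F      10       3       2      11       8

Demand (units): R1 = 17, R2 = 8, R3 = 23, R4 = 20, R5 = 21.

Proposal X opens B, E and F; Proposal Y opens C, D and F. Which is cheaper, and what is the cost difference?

Proposal Y is cheaper by 85.

Proposal X: {B, E, F}: R1→B 8·17=136, R2→F 3·8=24, R3→E 2·23=46, R4→B 7·20=140, R5→F 8·21=168. Service 514; fixed 390; total 904.
Proposal Y: {C, D, F}: R1→D 9·17=153, R2→F 3·8=24, R3→F 2·23=46, R4→C 7·20=140, R5→D 5·21=105. Service 468; fixed 351; total 819.
Difference: |904 − 819| = 85.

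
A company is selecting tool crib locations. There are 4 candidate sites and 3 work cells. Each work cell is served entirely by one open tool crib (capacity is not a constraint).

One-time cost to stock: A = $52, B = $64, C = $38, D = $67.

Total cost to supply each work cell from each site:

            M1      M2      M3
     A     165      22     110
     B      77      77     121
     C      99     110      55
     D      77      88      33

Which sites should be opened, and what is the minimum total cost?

For any fixed open set, each work cell goes to its cheapest open site; total = fixed + service.
{A, D}: M1→D 77, M2→A 22, M3→D 33. Service 132; fixed 119; total 251.
{D}: service 198 + fixed 67 = 265
{A, C}: M1→C 99, M2→A 22, M3→C 55. Service 176; fixed 90; total 266.
{A, B, C, D}: service 132 + fixed 221 = 353
(All 15 nonempty subsets were checked; A and D is lowest.)

Open A and D; minimum total cost 251.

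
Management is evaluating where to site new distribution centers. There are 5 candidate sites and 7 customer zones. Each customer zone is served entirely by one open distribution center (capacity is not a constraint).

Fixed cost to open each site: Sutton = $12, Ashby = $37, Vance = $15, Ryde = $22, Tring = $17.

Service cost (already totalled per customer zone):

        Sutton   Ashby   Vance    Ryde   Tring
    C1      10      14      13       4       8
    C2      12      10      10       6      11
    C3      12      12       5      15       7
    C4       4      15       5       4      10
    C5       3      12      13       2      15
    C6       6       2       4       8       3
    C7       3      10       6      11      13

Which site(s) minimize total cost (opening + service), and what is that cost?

For any fixed open set, each customer zone goes to its cheapest open site; total = fixed + service.
{Sutton}: C1→Sutton 10, C2→Sutton 12, C3→Sutton 12, C4→Sutton 4, C5→Sutton 3, C6→Sutton 6, C7→Sutton 3. Service 50; fixed 12; total 62.
{Sutton, Vance}: C1→Sutton 10, C2→Vance 10, C3→Vance 5, C4→Sutton 4, C5→Sutton 3, C6→Vance 4, C7→Sutton 3. Service 39; fixed 27; total 66.
{Sutton, Tring}: service 39 + fixed 29 = 68
{Sutton, Ashby, Vance, Ryde, Tring}: service 26 + fixed 103 = 129
No other subset beats 62.

Open Sutton only; minimum total cost 62.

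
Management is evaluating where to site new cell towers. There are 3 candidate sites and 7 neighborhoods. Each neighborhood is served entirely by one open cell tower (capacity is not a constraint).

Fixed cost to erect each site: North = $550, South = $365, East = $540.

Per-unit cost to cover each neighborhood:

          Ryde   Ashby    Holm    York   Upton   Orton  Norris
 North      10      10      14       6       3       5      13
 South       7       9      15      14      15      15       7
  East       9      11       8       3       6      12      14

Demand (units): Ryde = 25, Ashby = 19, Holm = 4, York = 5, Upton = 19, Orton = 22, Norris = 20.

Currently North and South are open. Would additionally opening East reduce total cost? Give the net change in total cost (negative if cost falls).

Current service cost with {North, South}: 739.
Adding East: each neighborhood re-picks its cheapest; new service cost 700, saving 39.
Extra fixed cost: 540. Net change = 540 − 39 = 501.
(Totals: 1654 → 2155.)

No — net change +501 (cost rises by 501).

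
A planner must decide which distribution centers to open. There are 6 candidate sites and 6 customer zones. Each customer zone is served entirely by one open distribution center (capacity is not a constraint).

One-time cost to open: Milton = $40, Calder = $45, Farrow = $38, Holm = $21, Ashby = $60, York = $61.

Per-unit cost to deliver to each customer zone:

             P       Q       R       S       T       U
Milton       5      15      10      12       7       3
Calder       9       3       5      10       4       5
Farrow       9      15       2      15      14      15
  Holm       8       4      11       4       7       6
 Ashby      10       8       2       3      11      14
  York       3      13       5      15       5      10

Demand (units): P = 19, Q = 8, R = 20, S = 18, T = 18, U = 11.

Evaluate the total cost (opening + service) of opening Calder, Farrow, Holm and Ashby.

Each customer zone is assigned to its cheapest site among the open ones.
{Calder, Farrow, Holm, Ashby}: P→Holm 8·19=152, Q→Calder 3·8=24, R→Farrow 2·20=40, S→Ashby 3·18=54, T→Calder 4·18=72, U→Calder 5·11=55. Service 397; fixed 164; total 561.

Total cost: 561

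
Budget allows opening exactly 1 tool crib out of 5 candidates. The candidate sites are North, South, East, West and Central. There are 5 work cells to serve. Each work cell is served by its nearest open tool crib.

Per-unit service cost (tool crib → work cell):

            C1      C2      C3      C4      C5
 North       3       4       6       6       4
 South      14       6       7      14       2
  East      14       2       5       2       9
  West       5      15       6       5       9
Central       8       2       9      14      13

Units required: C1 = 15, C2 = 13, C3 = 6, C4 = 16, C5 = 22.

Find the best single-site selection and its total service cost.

With exactly 1 open, each work cell uses its cheapest among the chosen.
{North}: C1→North 3·15=45, C2→North 4·13=52, C3→North 6·6=36, C4→North 6·16=96, C5→North 4·22=88. Service cost 317.
{East}: service cost 496
{West}: service cost 584
Among all 5 size-1 choices, {North} is lowest.

Choose North only; total service cost 317.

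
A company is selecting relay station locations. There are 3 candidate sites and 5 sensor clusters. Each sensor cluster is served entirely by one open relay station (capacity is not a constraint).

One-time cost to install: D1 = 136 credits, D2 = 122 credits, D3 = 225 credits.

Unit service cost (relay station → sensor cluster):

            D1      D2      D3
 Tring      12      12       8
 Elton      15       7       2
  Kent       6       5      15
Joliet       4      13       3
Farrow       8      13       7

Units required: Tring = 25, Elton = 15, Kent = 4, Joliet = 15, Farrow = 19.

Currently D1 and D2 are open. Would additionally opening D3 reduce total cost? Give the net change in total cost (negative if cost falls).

No — net change +16 (cost rises by 16).

Current service cost with {D1, D2}: 637.
Adding D3: each sensor cluster re-picks its cheapest; new service cost 428, saving 209.
Extra fixed cost: 225. Net change = 225 − 209 = 16.
(Totals: 895 → 911.)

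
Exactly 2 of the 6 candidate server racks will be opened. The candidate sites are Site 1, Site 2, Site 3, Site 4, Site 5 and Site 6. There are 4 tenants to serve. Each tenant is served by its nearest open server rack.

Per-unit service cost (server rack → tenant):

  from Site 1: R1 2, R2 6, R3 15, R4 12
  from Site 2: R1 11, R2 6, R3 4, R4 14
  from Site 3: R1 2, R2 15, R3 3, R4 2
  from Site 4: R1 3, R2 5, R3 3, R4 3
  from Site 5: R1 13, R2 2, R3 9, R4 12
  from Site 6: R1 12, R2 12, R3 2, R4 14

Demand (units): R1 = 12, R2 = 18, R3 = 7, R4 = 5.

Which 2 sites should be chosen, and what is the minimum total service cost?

Choose Site 3 and Site 5; total service cost 91.

With exactly 2 open, each tenant uses its cheapest among the chosen.
{Site 3, Site 5}: R1→Site 3 2·12=24, R2→Site 5 2·18=36, R3→Site 3 3·7=21, R4→Site 3 2·5=10. Service cost 91.
{Site 4, Site 5}: service cost 108
{Site 3, Site 4}: service cost 145
Among all 15 size-2 choices, {Site 3, Site 5} is lowest.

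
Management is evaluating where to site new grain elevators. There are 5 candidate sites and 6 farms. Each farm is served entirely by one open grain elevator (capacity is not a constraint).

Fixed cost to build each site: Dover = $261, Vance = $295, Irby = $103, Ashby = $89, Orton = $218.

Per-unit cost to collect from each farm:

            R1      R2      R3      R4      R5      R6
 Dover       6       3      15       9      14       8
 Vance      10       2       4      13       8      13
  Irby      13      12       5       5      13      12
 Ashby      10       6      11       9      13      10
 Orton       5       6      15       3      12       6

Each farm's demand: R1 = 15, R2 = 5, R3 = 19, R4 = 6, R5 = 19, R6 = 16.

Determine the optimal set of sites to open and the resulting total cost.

Open Irby and Orton; minimum total cost 863.

For any fixed open set, each farm goes to its cheapest open site; total = fixed + service.
{Irby, Orton}: R1→Orton 5·15=75, R2→Orton 6·5=30, R3→Irby 5·19=95, R4→Orton 3·6=18, R5→Orton 12·19=228, R6→Orton 6·16=96. Service 542; fixed 321; total 863.
{Irby, Ashby}: service 712 + fixed 192 = 904
{Irby}: service 819 + fixed 103 = 922
{Dover, Vance, Irby, Ashby, Orton}: service 427 + fixed 966 = 1393
No other subset beats 863.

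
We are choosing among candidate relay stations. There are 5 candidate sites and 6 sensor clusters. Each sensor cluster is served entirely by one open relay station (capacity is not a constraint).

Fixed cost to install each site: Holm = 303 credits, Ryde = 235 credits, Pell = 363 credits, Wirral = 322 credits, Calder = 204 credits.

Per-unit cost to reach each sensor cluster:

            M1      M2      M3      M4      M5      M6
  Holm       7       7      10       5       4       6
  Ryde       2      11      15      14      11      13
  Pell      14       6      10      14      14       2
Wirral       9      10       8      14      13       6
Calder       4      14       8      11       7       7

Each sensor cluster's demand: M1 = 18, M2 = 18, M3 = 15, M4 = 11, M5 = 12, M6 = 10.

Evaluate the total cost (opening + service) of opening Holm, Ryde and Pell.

Each sensor cluster is assigned to its cheapest site among the open ones.
{Holm, Ryde, Pell}: M1→Ryde 2·18=36, M2→Pell 6·18=108, M3→Holm 10·15=150, M4→Holm 5·11=55, M5→Holm 4·12=48, M6→Pell 2·10=20. Service 417; fixed 901; total 1318.

Total cost: 1318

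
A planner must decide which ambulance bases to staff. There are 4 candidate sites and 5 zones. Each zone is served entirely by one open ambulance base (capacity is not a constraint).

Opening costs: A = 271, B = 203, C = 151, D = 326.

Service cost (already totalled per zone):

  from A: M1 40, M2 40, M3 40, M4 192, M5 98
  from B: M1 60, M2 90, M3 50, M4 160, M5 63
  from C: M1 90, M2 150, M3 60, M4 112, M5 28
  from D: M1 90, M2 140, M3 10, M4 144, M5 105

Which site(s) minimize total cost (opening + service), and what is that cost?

For any fixed open set, each zone goes to its cheapest open site; total = fixed + service.
{C}: M1→C 90, M2→C 150, M3→C 60, M4→C 112, M5→C 28. Service 440; fixed 151; total 591.
{B}: service 423 + fixed 203 = 626
{A}: M1→A 40, M2→A 40, M3→A 40, M4→A 192, M5→A 98. Service 410; fixed 271; total 681.
{A, B, C, D}: service 230 + fixed 951 = 1181
(All 15 nonempty subsets were checked; C only is lowest.)

Open C only; minimum total cost 591.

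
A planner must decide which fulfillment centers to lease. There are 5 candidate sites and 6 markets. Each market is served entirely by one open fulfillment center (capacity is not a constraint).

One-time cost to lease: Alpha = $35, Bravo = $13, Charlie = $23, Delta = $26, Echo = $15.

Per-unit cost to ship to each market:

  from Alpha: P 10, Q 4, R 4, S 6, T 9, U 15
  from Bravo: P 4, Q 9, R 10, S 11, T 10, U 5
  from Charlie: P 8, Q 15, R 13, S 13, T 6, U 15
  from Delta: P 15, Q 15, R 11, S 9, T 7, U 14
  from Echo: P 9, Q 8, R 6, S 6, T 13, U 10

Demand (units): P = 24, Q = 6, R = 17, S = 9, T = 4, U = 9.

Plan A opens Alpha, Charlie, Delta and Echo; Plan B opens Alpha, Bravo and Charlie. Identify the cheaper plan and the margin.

Plan B is cheaper by 169.

Plan A: {Alpha, Charlie, Delta, Echo}: P→Charlie 8·24=192, Q→Alpha 4·6=24, R→Alpha 4·17=68, S→Alpha 6·9=54, T→Charlie 6·4=24, U→Echo 10·9=90. Service 452; fixed 99; total 551.
Plan B: {Alpha, Bravo, Charlie}: P→Bravo 4·24=96, Q→Alpha 4·6=24, R→Alpha 4·17=68, S→Alpha 6·9=54, T→Charlie 6·4=24, U→Bravo 5·9=45. Service 311; fixed 71; total 382.
Difference: |551 − 382| = 169.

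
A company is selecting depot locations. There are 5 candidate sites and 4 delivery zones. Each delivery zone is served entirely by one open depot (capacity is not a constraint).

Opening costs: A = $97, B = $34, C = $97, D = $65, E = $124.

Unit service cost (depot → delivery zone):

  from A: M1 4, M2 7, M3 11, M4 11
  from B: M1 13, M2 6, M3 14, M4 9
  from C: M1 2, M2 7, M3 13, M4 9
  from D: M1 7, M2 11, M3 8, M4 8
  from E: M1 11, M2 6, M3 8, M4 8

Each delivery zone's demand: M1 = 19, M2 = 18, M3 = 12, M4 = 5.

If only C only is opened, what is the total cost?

Total cost: 462

Each delivery zone is assigned to its cheapest site among the open ones.
{C}: M1→C 2·19=38, M2→C 7·18=126, M3→C 13·12=156, M4→C 9·5=45. Service 365; fixed 97; total 462.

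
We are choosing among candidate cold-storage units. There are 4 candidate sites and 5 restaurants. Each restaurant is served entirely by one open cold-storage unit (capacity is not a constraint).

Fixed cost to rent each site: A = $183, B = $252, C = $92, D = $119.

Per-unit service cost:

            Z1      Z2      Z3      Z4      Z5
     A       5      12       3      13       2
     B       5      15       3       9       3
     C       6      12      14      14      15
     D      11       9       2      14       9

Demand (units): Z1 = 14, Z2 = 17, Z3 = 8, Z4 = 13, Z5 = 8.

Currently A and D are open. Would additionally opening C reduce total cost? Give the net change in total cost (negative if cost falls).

No — net change +92 (cost rises by 92).

Current service cost with {A, D}: 424.
Adding C: each restaurant re-picks its cheapest; new service cost 424, saving 0.
Extra fixed cost: 92. Net change = 92 − 0 = 92.
(Totals: 726 → 818.)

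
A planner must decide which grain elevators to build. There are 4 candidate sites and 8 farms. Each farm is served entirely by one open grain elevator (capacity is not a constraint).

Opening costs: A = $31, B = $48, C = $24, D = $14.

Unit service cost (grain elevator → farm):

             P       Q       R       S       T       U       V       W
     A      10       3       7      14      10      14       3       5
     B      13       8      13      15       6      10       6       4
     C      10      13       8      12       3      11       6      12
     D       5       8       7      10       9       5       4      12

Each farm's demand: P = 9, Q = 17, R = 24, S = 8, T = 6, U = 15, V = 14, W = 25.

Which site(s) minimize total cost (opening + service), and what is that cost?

Open A, C and D; minimum total cost 673.

For any fixed open set, each farm goes to its cheapest open site; total = fixed + service.
{A, C, D}: P→D 5·9=45, Q→A 3·17=51, R→A 7·24=168, S→D 10·8=80, T→C 3·6=18, U→D 5·15=75, V→A 3·14=42, W→A 5·25=125. Service 604; fixed 69; total 673.
{A, D}: service 640 + fixed 45 = 685
{A, B, D}: service 597 + fixed 93 = 690
{A, B, C, D}: service 579 + fixed 117 = 696
No other subset beats 673.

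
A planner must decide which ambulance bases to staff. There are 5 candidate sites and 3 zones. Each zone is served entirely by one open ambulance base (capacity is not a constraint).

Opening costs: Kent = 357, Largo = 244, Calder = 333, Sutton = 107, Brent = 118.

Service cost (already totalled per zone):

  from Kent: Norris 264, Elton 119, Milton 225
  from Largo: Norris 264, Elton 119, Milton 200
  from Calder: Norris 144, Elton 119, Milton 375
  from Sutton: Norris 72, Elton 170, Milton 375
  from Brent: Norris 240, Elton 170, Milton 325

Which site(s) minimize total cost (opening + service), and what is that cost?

Open Sutton only; minimum total cost 724.

For any fixed open set, each zone goes to its cheapest open site; total = fixed + service.
{Sutton}: Norris→Sutton 72, Elton→Sutton 170, Milton→Sutton 375. Service 617; fixed 107; total 724.
{Largo, Sutton}: service 391 + fixed 351 = 742
{Sutton, Brent}: service 567 + fixed 225 = 792
{Kent, Largo, Calder, Sutton, Brent}: service 391 + fixed 1159 = 1550
No other subset beats 724.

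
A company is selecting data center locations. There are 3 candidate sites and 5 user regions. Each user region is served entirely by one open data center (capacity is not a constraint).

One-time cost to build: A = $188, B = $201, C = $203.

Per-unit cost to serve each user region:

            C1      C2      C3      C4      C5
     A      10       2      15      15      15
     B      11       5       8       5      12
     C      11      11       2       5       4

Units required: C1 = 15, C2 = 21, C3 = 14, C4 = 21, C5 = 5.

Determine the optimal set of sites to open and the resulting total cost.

For any fixed open set, each user region goes to its cheapest open site; total = fixed + service.
{A, C}: C1→A 10·15=150, C2→A 2·21=42, C3→C 2·14=28, C4→C 5·21=105, C5→C 4·5=20. Service 345; fixed 391; total 736.
{B}: C1→B 11·15=165, C2→B 5·21=105, C3→B 8·14=112, C4→B 5·21=105, C5→B 12·5=60. Service 547; fixed 201; total 748.
{C}: service 549 + fixed 203 = 752
{A, B, C}: service 345 + fixed 592 = 937
No other subset beats 736.

Open A and C; minimum total cost 736.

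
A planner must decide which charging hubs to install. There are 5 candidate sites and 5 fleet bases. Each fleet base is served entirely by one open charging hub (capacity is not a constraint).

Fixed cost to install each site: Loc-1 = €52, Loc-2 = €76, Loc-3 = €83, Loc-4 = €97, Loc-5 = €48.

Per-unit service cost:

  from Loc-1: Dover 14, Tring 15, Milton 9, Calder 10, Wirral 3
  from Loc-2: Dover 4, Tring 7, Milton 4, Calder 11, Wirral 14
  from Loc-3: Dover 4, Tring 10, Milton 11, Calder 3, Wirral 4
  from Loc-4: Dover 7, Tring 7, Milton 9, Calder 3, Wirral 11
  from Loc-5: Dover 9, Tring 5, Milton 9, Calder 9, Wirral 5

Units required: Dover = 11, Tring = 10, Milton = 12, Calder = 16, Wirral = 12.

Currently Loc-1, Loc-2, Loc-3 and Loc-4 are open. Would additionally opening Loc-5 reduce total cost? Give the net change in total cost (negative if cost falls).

No — net change +28 (cost rises by 28).

Current service cost with {Loc-1, Loc-2, Loc-3, Loc-4}: 246.
Adding Loc-5: each fleet base re-picks its cheapest; new service cost 226, saving 20.
Extra fixed cost: 48. Net change = 48 − 20 = 28.
(Totals: 554 → 582.)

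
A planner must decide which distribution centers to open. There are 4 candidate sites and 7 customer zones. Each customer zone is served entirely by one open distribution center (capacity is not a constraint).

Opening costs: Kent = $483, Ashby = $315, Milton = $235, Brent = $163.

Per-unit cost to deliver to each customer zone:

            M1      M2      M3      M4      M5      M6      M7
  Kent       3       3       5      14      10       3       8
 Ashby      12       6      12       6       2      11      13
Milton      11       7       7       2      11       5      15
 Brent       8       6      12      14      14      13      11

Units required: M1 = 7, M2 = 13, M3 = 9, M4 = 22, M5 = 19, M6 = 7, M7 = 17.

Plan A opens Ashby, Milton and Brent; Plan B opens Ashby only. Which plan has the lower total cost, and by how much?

Plan B is cheaper by 161.

Plan A: {Ashby, Milton, Brent}: M1→Brent 8·7=56, M2→Ashby 6·13=78, M3→Milton 7·9=63, M4→Milton 2·22=44, M5→Ashby 2·19=38, M6→Milton 5·7=35, M7→Brent 11·17=187. Service 501; fixed 713; total 1214.
Plan B: {Ashby}: M1→Ashby 12·7=84, M2→Ashby 6·13=78, M3→Ashby 12·9=108, M4→Ashby 6·22=132, M5→Ashby 2·19=38, M6→Ashby 11·7=77, M7→Ashby 13·17=221. Service 738; fixed 315; total 1053.
Difference: |1214 − 1053| = 161.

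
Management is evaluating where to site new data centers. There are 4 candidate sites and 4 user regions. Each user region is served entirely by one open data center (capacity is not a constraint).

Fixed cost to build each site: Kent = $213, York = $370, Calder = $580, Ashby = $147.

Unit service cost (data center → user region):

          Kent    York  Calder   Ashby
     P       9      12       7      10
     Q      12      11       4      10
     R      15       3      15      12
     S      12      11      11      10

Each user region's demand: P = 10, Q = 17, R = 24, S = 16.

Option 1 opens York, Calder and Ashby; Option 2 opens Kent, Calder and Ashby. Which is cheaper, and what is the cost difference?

Option 1 is cheaper by 59.

Option 1: {York, Calder, Ashby}: P→Calder 7·10=70, Q→Calder 4·17=68, R→York 3·24=72, S→Ashby 10·16=160. Service 370; fixed 1097; total 1467.
Option 2: {Kent, Calder, Ashby}: P→Calder 7·10=70, Q→Calder 4·17=68, R→Ashby 12·24=288, S→Ashby 10·16=160. Service 586; fixed 940; total 1526.
Difference: |1467 − 1526| = 59.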